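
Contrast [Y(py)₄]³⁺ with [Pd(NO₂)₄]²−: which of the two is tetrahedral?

[Y(py)₄]³⁺

For [Y(py)₄]³⁺: Ligand charges: pyridine is neutral. With an overall charge of +3 the yttrium centre must be in the +3 oxidation state. Yttrium is a group-3 element; Y(III) is therefore d⁰. A d⁰ ion has no crystal-field stabilisation preference between square planar and tetrahedral, so four ligands adopt the sterically favoured tetrahedral geometry. → tetrahedral.
For [Pd(NO₂)₄]²−: Ligand charges: each nitro (N-bound nitrite) is −1. With an overall charge of −2 the palladium centre must be in the +2 oxidation state. Pd sits in group 10, so the d-electron count is 10 − 2 = 8. A 4d d⁸ ion has a large crystal-field splitting; square planar leaves the high-energy d_{x²−y²} orbital empty and maximises CFSE. → square planar.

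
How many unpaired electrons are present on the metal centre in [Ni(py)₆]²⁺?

Pyridine is neutral; balancing the +2 overall charge requires Ni(II).
Nickel is a group-10 element; Ni(II) is therefore d⁸.
In an octahedral field the d⁸ configuration is t₂g⁶e_g² (only one arrangement possible), giving 2 unpaired electrons.

2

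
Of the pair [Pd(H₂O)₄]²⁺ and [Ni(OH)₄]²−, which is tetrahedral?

For [Pd(H₂O)₄]²⁺: Ligand charges: water is neutral. With an overall charge of +2 the palladium centre must be in the +2 oxidation state. Pd sits in group 10, so the d-electron count is 10 − 2 = 8. A 4d d⁸ ion has a large crystal-field splitting; square planar leaves the high-energy d_{x²−y²} orbital empty and maximises CFSE. → square planar.
For [Ni(OH)₄]²−: Summing ligand charges against the −2 overall charge gives an oxidation state of +2 for nickel. Group 10 minus oxidation state 2 gives a d⁸ configuration. Hydroxide is a weak-field ligand. With weak-field ligands the CFSE gain from square planar is small, so a 3d d⁸ ion takes the sterically preferred tetrahedral geometry. → tetrahedral.

[Ni(OH)₄]²−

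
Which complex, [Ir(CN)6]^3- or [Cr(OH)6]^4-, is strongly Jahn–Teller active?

[Ir(CN)6]^3-: Summing ligand charges against the −3 overall charge gives an oxidation state of +3 for iridium. Ir sits in group 9, so the d-electron count is 9 − 3 = 6. A 5d ion has a large Δₒ and is invariably low-spin. The d⁶ configuration leaves the e_g set evenly filled (or empty) — no strong Jahn–Teller driving force.
[Cr(OH)6]^4-: Each hydroxide is −1; balancing the −4 overall charge requires Cr(II). Group 6 minus oxidation state 2 gives a d⁴ configuration. Hydroxide is a weak-field ligand for a first-row metal, so the complex is high-spin. The t₂g³e_g¹ (high-spin) configuration has an unevenly filled e_g set; the Jahn–Teller theorem predicts a tetragonal distortion (typically axial elongation) to lift the degeneracy.

[Cr(OH)6]^4-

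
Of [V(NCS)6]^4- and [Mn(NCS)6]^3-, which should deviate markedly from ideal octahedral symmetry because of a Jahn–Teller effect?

[Mn(NCS)6]^3-

[V(NCS)6]^4-: Summing ligand charges against the −4 overall charge gives an oxidation state of +2 for vanadium. Vanadium is a group-5 element; V(II) is therefore d³. The d³ configuration leaves the e_g set evenly filled (or empty) — no strong Jahn–Teller driving force.
[Mn(NCS)6]^3-: Ligand charges: each isothiocyanate is −1. With an overall charge of −3 the manganese centre must be in the +3 oxidation state. Manganese is a group-7 element; Mn(III) is therefore d⁴. Isothiocyanate is a weak-field ligand for a first-row metal, so the complex is high-spin. The t₂g³e_g¹ (high-spin) configuration has an unevenly filled e_g set; the Jahn–Teller theorem predicts a tetragonal distortion (typically axial elongation) to lift the degeneracy.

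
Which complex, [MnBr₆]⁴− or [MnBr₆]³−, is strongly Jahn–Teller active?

[MnBr₆]³−

[MnBr₆]⁴−: Each bromide is −1; balancing the −4 overall charge requires Mn(II). Manganese is a group-7 element; Mn(II) is therefore d⁵. Bromide is a weak-field ligand for a first-row metal, so the complex is high-spin. The d⁵ configuration leaves the e_g set evenly filled (or empty) — no strong Jahn–Teller driving force.
[MnBr₆]³−: Summing ligand charges against the −3 overall charge gives an oxidation state of +3 for manganese. Manganese is a group-7 element; Mn(III) is therefore d⁴. Bromide is a weak-field ligand for a first-row metal, so the complex is high-spin. The t₂g³e_g¹ (high-spin) configuration has an unevenly filled e_g set; the Jahn–Teller theorem predicts a tetragonal distortion (typically axial elongation) to lift the degeneracy.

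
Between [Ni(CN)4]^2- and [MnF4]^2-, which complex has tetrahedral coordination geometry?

For [Ni(CN)4]^2-: Ligand charges: each cyanide is −1. With an overall charge of −2 the nickel centre must be in the +2 oxidation state. Nickel is a group-10 element; Ni(II) is therefore d⁸. Cyanide is a strong-field ligand (high in the spectrochemical series). A 3d d⁸ ion with strong-field ligands gains enough CFSE to favour square planar over tetrahedral. → square planar.
For [MnF4]^2-: Ligand charges: each fluoride is −1. With an overall charge of −2 the manganese centre must be in the +2 oxidation state. Manganese is a group-7 element; Mn(II) is therefore d⁵. A high-spin d⁵ ion has zero CFSE in either geometry, so four ligands adopt the sterically favoured tetrahedral geometry. → tetrahedral.

[MnF4]^2-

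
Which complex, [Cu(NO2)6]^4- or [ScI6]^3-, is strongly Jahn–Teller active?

[Cu(NO2)6]^4-

[Cu(NO2)6]^4-: Each nitro (N-bound nitrite) is −1; balancing the −4 overall charge requires Cu(II). Cu sits in group 11, so the d-electron count is 11 − 2 = 9. The t₂g⁶e_g³ configuration has an unevenly filled e_g set; the Jahn–Teller theorem predicts a tetragonal distortion (typically axial elongation) to lift the degeneracy.
[ScI6]^3-: Each iodide is −1; balancing the −3 overall charge requires Sc(III). Sc sits in group 3, so the d-electron count is 3 − 3 = 0. The d⁰ configuration leaves the e_g set evenly filled (or empty) — no strong Jahn–Teller driving force.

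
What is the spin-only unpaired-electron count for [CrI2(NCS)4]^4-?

Each iodide is −1; each isothiocyanate is −1; balancing the −4 overall charge requires Cr(II).
Group 6 minus oxidation state 2 gives a d⁴ configuration.
The spin state decides the count: Iodide and isothiocyanate are weak-field ligands for a first-row metal, so the complex is high-spin.
An octahedral high-spin d⁴ ion is t₂g³e_g¹, giving 4 unpaired electrons.

4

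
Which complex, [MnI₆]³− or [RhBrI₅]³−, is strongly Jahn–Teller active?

[MnI₆]³−

[MnI₆]³−: Ligand charges: each iodide is −1. With an overall charge of −3 the manganese centre must be in the +3 oxidation state. Manganese is a group-7 element; Mn(III) is therefore d⁴. Iodide is a weak-field ligand for a first-row metal, so the complex is high-spin. The t₂g³e_g¹ (high-spin) configuration has an unevenly filled e_g set; the Jahn–Teller theorem predicts a tetragonal distortion (typically axial elongation) to lift the degeneracy.
[RhBrI₅]³−: Each bromide is −1; each iodide is −1; balancing the −3 overall charge requires Rh(III). Rhodium is a group-9 element; Rh(III) is therefore d⁶. A 4d ion has a large Δₒ and is invariably low-spin. The d⁶ configuration leaves the e_g set evenly filled (or empty) — no strong Jahn–Teller driving force.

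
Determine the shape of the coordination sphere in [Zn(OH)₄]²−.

tetrahedral

Ligand charges: each hydroxide is −1. With an overall charge of −2 the zinc centre must be in the +2 oxidation state.
Zinc is a group-12 element; Zn(II) is therefore d¹⁰.
With 4 monodentate ligands the coordination number is 4.
A d¹⁰ ion has no crystal-field stabilisation preference between square planar and tetrahedral, so four ligands adopt the sterically favoured tetrahedral geometry.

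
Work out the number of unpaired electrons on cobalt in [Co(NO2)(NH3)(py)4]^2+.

Ligand charges: each nitro (N-bound nitrite) is −1; ammonia is neutral; pyridine is neutral. With an overall charge of +2 the cobalt centre must be in the +3 oxidation state.
Cobalt is a group-9 element; Co(III) is therefore d⁶.
The spin state decides the count: Co(III) has an exceptionally large octahedral splitting and is low-spin with essentially every ligand except fluoride.
An octahedral low-spin d⁶ ion is t₂g⁶e_g⁰, giving 0 unpaired electrons.

0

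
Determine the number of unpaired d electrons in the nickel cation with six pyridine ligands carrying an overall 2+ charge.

Pyridine is neutral; balancing the +2 overall charge requires Ni(II).
Group 10 minus oxidation state 2 gives a d⁸ configuration.
In an octahedral field the d⁸ configuration is t₂g⁶e_g² (only one arrangement possible), giving 2 unpaired electrons.

2 unpaired electrons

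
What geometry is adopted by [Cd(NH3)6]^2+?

octahedral

Ammonia is neutral; balancing the +2 overall charge requires Cd(II).
Group 12 minus oxidation state 2 gives a d¹⁰ configuration.
Coordination number: 6.
Six donors around a single metal centre give an octahedral coordination sphere.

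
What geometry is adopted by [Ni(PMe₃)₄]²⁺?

square planar

Summing ligand charges against the +2 overall charge gives an oxidation state of +2 for nickel.
Group 10 minus oxidation state 2 gives a d⁸ configuration.
With 4 monodentate ligands the coordination number is 4.
Trimethylphosphine is a strong-field ligand (high in the spectrochemical series).
A 3d d⁸ ion with strong-field ligands gains enough CFSE to favour square planar over tetrahedral.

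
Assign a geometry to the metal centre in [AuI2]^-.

Ligand charges: each iodide is −1. With an overall charge of −1 the gold centre must be in the +1 oxidation state.
Au sits in group 11, so the d-electron count is 11 − 1 = 10.
Coordination number: 2.
A d¹⁰ ion with only two ligands adopts a linear arrangement (sp hybridisation; no CFSE preference).

linear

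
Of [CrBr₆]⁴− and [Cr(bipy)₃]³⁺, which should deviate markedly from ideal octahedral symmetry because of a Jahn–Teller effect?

[CrBr₆]⁴−: Each bromide is −1; balancing the −4 overall charge requires Cr(II). Chromium is a group-6 element; Cr(II) is therefore d⁴. Bromide is a weak-field ligand for a first-row metal, so the complex is high-spin. The t₂g³e_g¹ (high-spin) configuration has an unevenly filled e_g set; the Jahn–Teller theorem predicts a tetragonal distortion (typically axial elongation) to lift the degeneracy.
[Cr(bipy)₃]³⁺: 2,2′-bipyridine is neutral; balancing the +3 overall charge requires Cr(III). Cr sits in group 6, so the d-electron count is 6 − 3 = 3. The d³ configuration leaves the e_g set evenly filled (or empty) — no strong Jahn–Teller driving force.

[CrBr₆]⁴−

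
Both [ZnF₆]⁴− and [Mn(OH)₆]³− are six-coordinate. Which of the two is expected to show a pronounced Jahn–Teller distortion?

[Mn(OH)₆]³−

[ZnF₆]⁴−: Summing ligand charges against the −4 overall charge gives an oxidation state of +2 for zinc. Zn sits in group 12, so the d-electron count is 12 − 2 = 10. The d¹⁰ configuration leaves the e_g set evenly filled (or empty) — no strong Jahn–Teller driving force.
[Mn(OH)₆]³−: Summing ligand charges against the −3 overall charge gives an oxidation state of +3 for manganese. Mn sits in group 7, so the d-electron count is 7 − 3 = 4. Hydroxide is a weak-field ligand for a first-row metal, so the complex is high-spin. The t₂g³e_g¹ (high-spin) configuration has an unevenly filled e_g set; the Jahn–Teller theorem predicts a tetragonal distortion (typically axial elongation) to lift the degeneracy.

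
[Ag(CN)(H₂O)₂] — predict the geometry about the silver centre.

trigonal planar

Each cyanide is −1; water is neutral; balancing the 0 overall charge requires Ag(I).
Silver is a group-11 element; Ag(I) is therefore d¹⁰.
Coordination number: 3.
Three ligands around a d¹⁰ centre minimise repulsion in a trigonal-planar arrangement.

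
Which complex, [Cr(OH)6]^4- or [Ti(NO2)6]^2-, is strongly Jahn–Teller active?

[Cr(OH)6]^4-: Ligand charges: each hydroxide is −1. With an overall charge of −4 the chromium centre must be in the +2 oxidation state. Group 6 minus oxidation state 2 gives a d⁴ configuration. Hydroxide is a weak-field ligand for a first-row metal, so the complex is high-spin. The t₂g³e_g¹ (high-spin) configuration has an unevenly filled e_g set; the Jahn–Teller theorem predicts a tetragonal distortion (typically axial elongation) to lift the degeneracy.
[Ti(NO2)6]^2-: Summing ligand charges against the −2 overall charge gives an oxidation state of +4 for titanium. Titanium is a group-4 element; Ti(IV) is therefore d⁰. The d⁰ configuration leaves the e_g set evenly filled (or empty) — no strong Jahn–Teller driving force.

[Cr(OH)6]^4-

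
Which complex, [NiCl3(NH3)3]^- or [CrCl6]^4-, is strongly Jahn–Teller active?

[NiCl3(NH3)3]^-: Ligand charges: each chloride is −1; ammonia is neutral. With an overall charge of −1 the nickel centre must be in the +2 oxidation state. Group 10 minus oxidation state 2 gives a d⁸ configuration. The d⁸ configuration leaves the e_g set evenly filled (or empty) — no strong Jahn–Teller driving force.
[CrCl6]^4-: Ligand charges: each chloride is −1. With an overall charge of −4 the chromium centre must be in the +2 oxidation state. Group 6 minus oxidation state 2 gives a d⁴ configuration. Chloride is a weak-field ligand for a first-row metal, so the complex is high-spin. The t₂g³e_g¹ (high-spin) configuration has an unevenly filled e_g set; the Jahn–Teller theorem predicts a tetragonal distortion (typically axial elongation) to lift the degeneracy.

[CrCl6]^4-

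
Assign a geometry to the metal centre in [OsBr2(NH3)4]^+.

octahedral

Ligand charges: each bromide is −1; ammonia is neutral. With an overall charge of +1 the osmium centre must be in the +3 oxidation state.
Group 8 minus oxidation state 3 gives a d⁵ configuration.
Coordination number: 6.
Six donors around a single metal centre give an octahedral coordination sphere.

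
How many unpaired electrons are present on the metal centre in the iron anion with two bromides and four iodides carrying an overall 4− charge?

Each bromide is −1; each iodide is −1; balancing the −4 overall charge requires Fe(II).
Iron is a group-8 element; Fe(II) is therefore d⁶.
The spin state decides the count: Bromide and iodide are weak-field ligands for a first-row metal, so the complex is high-spin.
An octahedral high-spin d⁶ ion is t₂g⁴e_g², giving 4 unpaired electrons.

4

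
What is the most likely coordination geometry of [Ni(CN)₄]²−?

square planar

Each cyanide is −1; balancing the −2 overall charge requires Ni(II).
Group 10 minus oxidation state 2 gives a d⁸ configuration.
With 4 monodentate ligands the coordination number is 4.
Cyanide is a strong-field ligand (high in the spectrochemical series).
A 3d d⁸ ion with strong-field ligands gains enough CFSE to favour square planar over tetrahedral.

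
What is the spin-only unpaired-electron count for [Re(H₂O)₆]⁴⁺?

3 unpaired electrons

Water is neutral; balancing the +4 overall charge requires Re(IV).
Rhenium is a group-7 element; Re(IV) is therefore d³.
In an octahedral field the d³ configuration is t₂g³e_g⁰ (only one arrangement possible), giving 3 unpaired electrons.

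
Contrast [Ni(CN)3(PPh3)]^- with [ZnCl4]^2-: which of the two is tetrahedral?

[ZnCl4]^2-

For [Ni(CN)3(PPh3)]^-: Each cyanide is −1; triphenylphosphine is neutral; balancing the −1 overall charge requires Ni(II). Group 10 minus oxidation state 2 gives a d⁸ configuration. Cyanide and triphenylphosphine are strong-field ligands (high in the spectrochemical series). A 3d d⁸ ion with strong-field ligands gains enough CFSE to favour square planar over tetrahedral. → square planar.
For [ZnCl4]^2-: Ligand charges: each chloride is −1. With an overall charge of −2 the zinc centre must be in the +2 oxidation state. Zinc is a group-12 element; Zn(II) is therefore d¹⁰. A d¹⁰ ion has no crystal-field stabilisation preference between square planar and tetrahedral, so four ligands adopt the sterically favoured tetrahedral geometry. → tetrahedral.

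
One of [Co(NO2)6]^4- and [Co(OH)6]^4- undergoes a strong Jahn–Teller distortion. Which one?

[Co(NO2)6]^4-

[Co(NO2)6]^4-: Each nitro (N-bound nitrite) is −1; balancing the −4 overall charge requires Co(II). Group 9 minus oxidation state 2 gives a d⁷ configuration. Nitro (N-bound nitrite) is a strong-field ligand (high in the spectrochemical series) for a first-row metal, so the complex is low-spin. The t₂g⁶e_g¹ (low-spin) configuration has an unevenly filled e_g set; the Jahn–Teller theorem predicts a tetragonal distortion (typically axial elongation) to lift the degeneracy.
[Co(OH)6]^4-: Each hydroxide is −1; balancing the −4 overall charge requires Co(II). Group 9 minus oxidation state 2 gives a d⁷ configuration. Hydroxide is a weak-field ligand for a first-row metal, so the complex is high-spin. The d⁷ configuration leaves the e_g set evenly filled (or empty) — no strong Jahn–Teller driving force.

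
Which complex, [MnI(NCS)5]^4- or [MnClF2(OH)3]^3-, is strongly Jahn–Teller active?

[MnClF2(OH)3]^3-

[MnI(NCS)5]^4-: Ligand charges: each iodide is −1; each isothiocyanate is −1. With an overall charge of −4 the manganese centre must be in the +2 oxidation state. Group 7 minus oxidation state 2 gives a d⁵ configuration. Iodide and isothiocyanate are weak-field ligands for a first-row metal, so the complex is high-spin. The d⁵ configuration leaves the e_g set evenly filled (or empty) — no strong Jahn–Teller driving force.
[MnClF2(OH)3]^3-: Ligand charges: each chloride is −1; each fluoride is −1; each hydroxide is −1. With an overall charge of −3 the manganese centre must be in the +3 oxidation state. Manganese is a group-7 element; Mn(III) is therefore d⁴. Chloride, fluoride, and hydroxide are weak-field ligands for a first-row metal, so the complex is high-spin. The t₂g³e_g¹ (high-spin) configuration has an unevenly filled e_g set; the Jahn–Teller theorem predicts a tetragonal distortion (typically axial elongation) to lift the degeneracy.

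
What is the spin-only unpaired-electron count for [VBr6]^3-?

2 unpaired electrons

Each bromide is −1; balancing the −3 overall charge requires V(III).
Group 5 minus oxidation state 3 gives a d² configuration.
In an octahedral field the d² configuration is t₂g²e_g⁰ (only one arrangement possible), giving 2 unpaired electrons.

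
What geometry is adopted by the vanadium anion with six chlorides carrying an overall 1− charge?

octahedral

Ligand charges: each chloride is −1. With an overall charge of −1 the vanadium centre must be in the +5 oxidation state.
Group 5 minus oxidation state 5 gives a d⁰ configuration.
Coordination number: 6.
Six donors around a single metal centre give an octahedral coordination sphere.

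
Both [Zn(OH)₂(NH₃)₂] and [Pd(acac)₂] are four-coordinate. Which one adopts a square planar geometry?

[Pd(acac)₂]

For [Zn(OH)₂(NH₃)₂]: Summing ligand charges against the 0 overall charge gives an oxidation state of +2 for zinc. Group 12 minus oxidation state 2 gives a d¹⁰ configuration. A d¹⁰ ion has no crystal-field stabilisation preference between square planar and tetrahedral, so four ligands adopt the sterically favoured tetrahedral geometry. → tetrahedral.
For [Pd(acac)₂]: Summing ligand charges against the 0 overall charge gives an oxidation state of +2 for palladium. Group 10 minus oxidation state 2 gives a d⁸ configuration. A 4d d⁸ ion has a large crystal-field splitting; square planar leaves the high-energy d_{x²−y²} orbital empty and maximises CFSE. → square planar.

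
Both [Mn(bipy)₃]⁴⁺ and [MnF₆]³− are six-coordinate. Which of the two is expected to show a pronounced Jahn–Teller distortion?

[Mn(bipy)₃]⁴⁺: Summing ligand charges against the +4 overall charge gives an oxidation state of +4 for manganese. Group 7 minus oxidation state 4 gives a d³ configuration. The d³ configuration leaves the e_g set evenly filled (or empty) — no strong Jahn–Teller driving force.
[MnF₆]³−: Ligand charges: each fluoride is −1. With an overall charge of −3 the manganese centre must be in the +3 oxidation state. Mn sits in group 7, so the d-electron count is 7 − 3 = 4. Fluoride is a weak-field ligand for a first-row metal, so the complex is high-spin. The t₂g³e_g¹ (high-spin) configuration has an unevenly filled e_g set; the Jahn–Teller theorem predicts a tetragonal distortion (typically axial elongation) to lift the degeneracy.

[MnF₆]³−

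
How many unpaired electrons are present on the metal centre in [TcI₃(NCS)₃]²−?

Each iodide is −1; each isothiocyanate is −1; balancing the −2 overall charge requires Tc(IV).
Technetium is a group-7 element; Tc(IV) is therefore d³.
In an octahedral field the d³ configuration is t₂g³e_g⁰ (only one arrangement possible), giving 3 unpaired electrons.

3 unpaired electrons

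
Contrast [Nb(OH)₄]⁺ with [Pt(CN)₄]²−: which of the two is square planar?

For [Nb(OH)₄]⁺: Each hydroxide is −1; balancing the +1 overall charge requires Nb(V). Niobium is a group-5 element; Nb(V) is therefore d⁰. A d⁰ ion has no crystal-field stabilisation preference between square planar and tetrahedral, so four ligands adopt the sterically favoured tetrahedral geometry. → tetrahedral.
For [Pt(CN)₄]²−: Ligand charges: each cyanide is −1. With an overall charge of −2 the platinum centre must be in the +2 oxidation state. Group 10 minus oxidation state 2 gives a d⁸ configuration. A 5d d⁸ ion has a large crystal-field splitting; square planar leaves the high-energy d_{x²−y²} orbital empty and maximises CFSE. → square planar.

[Pt(CN)₄]²−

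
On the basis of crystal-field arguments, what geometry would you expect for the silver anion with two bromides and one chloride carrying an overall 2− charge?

trigonal planar

Each bromide is −1; each chloride is −1; balancing the −2 overall charge requires Ag(I).
Group 11 minus oxidation state 1 gives a d¹⁰ configuration.
Coordination number: 3.
Three ligands around a d¹⁰ centre minimise repulsion in a trigonal-planar arrangement.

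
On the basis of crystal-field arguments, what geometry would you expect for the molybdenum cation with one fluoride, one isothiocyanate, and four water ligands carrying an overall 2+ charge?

octahedral

Ligand charges: each fluoride is −1; each isothiocyanate is −1; water is neutral. With an overall charge of +2 the molybdenum centre must be in the +4 oxidation state.
Mo sits in group 6, so the d-electron count is 6 − 4 = 2.
Coordination number: 6.
Six donors around a single metal centre give an octahedral coordination sphere.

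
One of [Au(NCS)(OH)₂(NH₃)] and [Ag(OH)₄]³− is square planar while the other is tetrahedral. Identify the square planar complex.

[Au(NCS)(OH)₂(NH₃)]

For [Au(NCS)(OH)₂(NH₃)]: Each isothiocyanate is −1; each hydroxide is −1; ammonia is neutral; balancing the 0 overall charge requires Au(III). Gold is a group-11 element; Au(III) is therefore d⁸. A 5d d⁸ ion has a large crystal-field splitting; square planar leaves the high-energy d_{x²−y²} orbital empty and maximises CFSE. → square planar.
For [Ag(OH)₄]³−: Ligand charges: each hydroxide is −1. With an overall charge of −3 the silver centre must be in the +1 oxidation state. Ag sits in group 11, so the d-electron count is 11 − 1 = 10. A d¹⁰ ion has no crystal-field stabilisation preference between square planar and tetrahedral, so four ligands adopt the sterically favoured tetrahedral geometry. → tetrahedral.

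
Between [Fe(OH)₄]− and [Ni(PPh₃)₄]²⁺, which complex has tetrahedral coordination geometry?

[Fe(OH)₄]−

For [Fe(OH)₄]−: Summing ligand charges against the −1 overall charge gives an oxidation state of +3 for iron. Fe sits in group 8, so the d-electron count is 8 − 3 = 5. A high-spin d⁵ ion has zero CFSE in either geometry, so four ligands adopt the sterically favoured tetrahedral geometry. → tetrahedral.
For [Ni(PPh₃)₄]²⁺: Summing ligand charges against the +2 overall charge gives an oxidation state of +2 for nickel. Ni sits in group 10, so the d-electron count is 10 − 2 = 8. Triphenylphosphine is a strong-field ligand (high in the spectrochemical series). A 3d d⁸ ion with strong-field ligands gains enough CFSE to favour square planar over tetrahedral. → square planar.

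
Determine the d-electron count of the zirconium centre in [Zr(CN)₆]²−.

d⁰

Each cyanide is −1; balancing the −2 overall charge requires Zr(IV).
Group 4 minus oxidation state 4 gives a d⁰ configuration.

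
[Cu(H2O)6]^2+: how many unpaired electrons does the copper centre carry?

1

Summing ligand charges against the +2 overall charge gives an oxidation state of +2 for copper.
Cu sits in group 11, so the d-electron count is 11 − 2 = 9.
In an octahedral field the d⁹ configuration is t₂g⁶e_g³ (only one arrangement possible), giving 1 unpaired electron.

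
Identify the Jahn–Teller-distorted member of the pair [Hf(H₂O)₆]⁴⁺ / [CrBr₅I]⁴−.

[Hf(H₂O)₆]⁴⁺: Summing ligand charges against the +4 overall charge gives an oxidation state of +4 for hafnium. Group 4 minus oxidation state 4 gives a d⁰ configuration. The d⁰ configuration leaves the e_g set evenly filled (or empty) — no strong Jahn–Teller driving force.
[CrBr₅I]⁴−: Ligand charges: each bromide is −1; each iodide is −1. With an overall charge of −4 the chromium centre must be in the +2 oxidation state. Chromium is a group-6 element; Cr(II) is therefore d⁴. Bromide and iodide are weak-field ligands for a first-row metal, so the complex is high-spin. The t₂g³e_g¹ (high-spin) configuration has an unevenly filled e_g set; the Jahn–Teller theorem predicts a tetragonal distortion (typically axial elongation) to lift the degeneracy.

[CrBr₅I]⁴−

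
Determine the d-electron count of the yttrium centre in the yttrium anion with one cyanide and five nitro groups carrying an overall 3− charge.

d0

Each cyanide is −1; each nitro (N-bound nitrite) is −1; balancing the −3 overall charge requires Y(III).
Yttrium is a group-3 element; Y(III) is therefore d⁰.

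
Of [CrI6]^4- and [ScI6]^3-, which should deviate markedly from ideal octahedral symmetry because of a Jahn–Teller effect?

[CrI6]^4-

[CrI6]^4-: Summing ligand charges against the −4 overall charge gives an oxidation state of +2 for chromium. Chromium is a group-6 element; Cr(II) is therefore d⁴. Iodide is a weak-field ligand for a first-row metal, so the complex is high-spin. The t₂g³e_g¹ (high-spin) configuration has an unevenly filled e_g set; the Jahn–Teller theorem predicts a tetragonal distortion (typically axial elongation) to lift the degeneracy.
[ScI6]^3-: Each iodide is −1; balancing the −3 overall charge requires Sc(III). Scandium is a group-3 element; Sc(III) is therefore d⁰. The d⁰ configuration leaves the e_g set evenly filled (or empty) — no strong Jahn–Teller driving force.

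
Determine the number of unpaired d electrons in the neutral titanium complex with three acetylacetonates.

1 unpaired electron

Each acetylacetonate is −1; balancing the 0 overall charge requires Ti(III).
Ti sits in group 4, so the d-electron count is 4 − 3 = 1.
Counting donor atoms: 3×acetylacetonate (bidentate) → 6 donors. Coordination number = 6.
In an octahedral field the d¹ configuration is t₂g¹e_g⁰ (only one arrangement possible), giving 1 unpaired electron.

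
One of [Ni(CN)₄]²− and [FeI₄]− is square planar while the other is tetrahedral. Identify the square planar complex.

For [Ni(CN)₄]²−: Summing ligand charges against the −2 overall charge gives an oxidation state of +2 for nickel. Group 10 minus oxidation state 2 gives a d⁸ configuration. Cyanide is a strong-field ligand (high in the spectrochemical series). A 3d d⁸ ion with strong-field ligands gains enough CFSE to favour square planar over tetrahedral. → square planar.
For [FeI₄]−: Summing ligand charges against the −1 overall charge gives an oxidation state of +3 for iron. Fe sits in group 8, so the d-electron count is 8 − 3 = 5. A high-spin d⁵ ion has zero CFSE in either geometry, so four ligands adopt the sterically favoured tetrahedral geometry. → tetrahedral.

[Ni(CN)₄]²−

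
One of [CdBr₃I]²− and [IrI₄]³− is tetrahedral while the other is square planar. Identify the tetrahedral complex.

For [CdBr₃I]²−: Ligand charges: each bromide is −1; each iodide is −1. With an overall charge of −2 the cadmium centre must be in the +2 oxidation state. Cd sits in group 12, so the d-electron count is 12 − 2 = 10. A d¹⁰ ion has no crystal-field stabilisation preference between square planar and tetrahedral, so four ligands adopt the sterically favoured tetrahedral geometry. → tetrahedral.
For [IrI₄]³−: Summing ligand charges against the −3 overall charge gives an oxidation state of +1 for iridium. Group 9 minus oxidation state 1 gives a d⁸ configuration. A 5d d⁸ ion has a large crystal-field splitting; square planar leaves the high-energy d_{x²−y²} orbital empty and maximises CFSE. → square planar.

[CdBr₃I]²−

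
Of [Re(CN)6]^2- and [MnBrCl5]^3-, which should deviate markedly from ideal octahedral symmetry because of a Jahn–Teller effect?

[MnBrCl5]^3-

[Re(CN)6]^2-: Each cyanide is −1; balancing the −2 overall charge requires Re(IV). Rhenium is a group-7 element; Re(IV) is therefore d³. The d³ configuration leaves the e_g set evenly filled (or empty) — no strong Jahn–Teller driving force.
[MnBrCl5]^3-: Ligand charges: each bromide is −1; each chloride is −1. With an overall charge of −3 the manganese centre must be in the +3 oxidation state. Mn sits in group 7, so the d-electron count is 7 − 3 = 4. Bromide and chloride are weak-field ligands for a first-row metal, so the complex is high-spin. The t₂g³e_g¹ (high-spin) configuration has an unevenly filled e_g set; the Jahn–Teller theorem predicts a tetragonal distortion (typically axial elongation) to lift the degeneracy.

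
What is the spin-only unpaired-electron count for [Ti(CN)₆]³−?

Each cyanide is −1; balancing the −3 overall charge requires Ti(III).
Group 4 minus oxidation state 3 gives a d¹ configuration.
In an octahedral field the d¹ configuration is t₂g¹e_g⁰ (only one arrangement possible), giving 1 unpaired electron.

1 unpaired electron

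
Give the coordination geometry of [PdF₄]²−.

Ligand charges: each fluoride is −1. With an overall charge of −2 the palladium centre must be in the +2 oxidation state.
Group 10 minus oxidation state 2 gives a d⁸ configuration.
Coordination number: 4.
A 4d d⁸ ion has a large crystal-field splitting; square planar leaves the high-energy d_{x²−y²} orbital empty and maximises CFSE.

square planar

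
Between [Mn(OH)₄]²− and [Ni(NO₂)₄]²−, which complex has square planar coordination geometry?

For [Mn(OH)₄]²−: Each hydroxide is −1; balancing the −2 overall charge requires Mn(II). Group 7 minus oxidation state 2 gives a d⁵ configuration. A high-spin d⁵ ion has zero CFSE in either geometry, so four ligands adopt the sterically favoured tetrahedral geometry. → tetrahedral.
For [Ni(NO₂)₄]²−: Each nitro (N-bound nitrite) is −1; balancing the −2 overall charge requires Ni(II). Group 10 minus oxidation state 2 gives a d⁸ configuration. Nitro (N-bound nitrite) is a strong-field ligand (high in the spectrochemical series). A 3d d⁸ ion with strong-field ligands gains enough CFSE to favour square planar over tetrahedral. → square planar.

[Ni(NO₂)₄]²−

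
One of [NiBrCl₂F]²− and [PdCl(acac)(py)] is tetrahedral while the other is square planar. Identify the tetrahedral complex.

For [NiBrCl₂F]²−: Each bromide is −1; each chloride is −1; each fluoride is −1; balancing the −2 overall charge requires Ni(II). Group 10 minus oxidation state 2 gives a d⁸ configuration. Bromide, chloride, and fluoride are weak-field ligands. With weak-field ligands the CFSE gain from square planar is small, so a 3d d⁸ ion takes the sterically preferred tetrahedral geometry. → tetrahedral.
For [PdCl(acac)(py)]: Each chloride is −1; each acetylacetonate is −1; pyridine is neutral; balancing the 0 overall charge requires Pd(II). Palladium is a group-10 element; Pd(II) is therefore d⁸. A 4d d⁸ ion has a large crystal-field splitting; square planar leaves the high-energy d_{x²−y²} orbital empty and maximises CFSE. → square planar.

[NiBrCl₂F]²−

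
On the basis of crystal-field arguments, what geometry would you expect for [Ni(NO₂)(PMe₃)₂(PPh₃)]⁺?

Each nitro (N-bound nitrite) is −1; trimethylphosphine is neutral; triphenylphosphine is neutral; balancing the +1 overall charge requires Ni(II).
Nickel is a group-10 element; Ni(II) is therefore d⁸.
Coordination number: 4.
Nitro (N-bound nitrite), trimethylphosphine, and triphenylphosphine are strong-field ligands (high in the spectrochemical series).
A 3d d⁸ ion with strong-field ligands gains enough CFSE to favour square planar over tetrahedral.

square planar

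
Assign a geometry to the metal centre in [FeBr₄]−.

tetrahedral

Ligand charges: each bromide is −1. With an overall charge of −1 the iron centre must be in the +3 oxidation state.
Iron is a group-8 element; Fe(III) is therefore d⁵.
Coordination number: 4.
Bromide is a weak-field ligand.
A high-spin d⁵ ion has zero CFSE in either geometry, so four ligands adopt the sterically favoured tetrahedral geometry.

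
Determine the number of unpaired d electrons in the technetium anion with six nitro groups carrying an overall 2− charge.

3

Ligand charges: each nitro (N-bound nitrite) is −1. With an overall charge of −2 the technetium centre must be in the +4 oxidation state.
Technetium is a group-7 element; Tc(IV) is therefore d³.
In an octahedral field the d³ configuration is t₂g³e_g⁰ (only one arrangement possible), giving 3 unpaired electrons.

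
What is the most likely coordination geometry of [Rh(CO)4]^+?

square planar

Summing ligand charges against the +1 overall charge gives an oxidation state of +1 for rhodium.
Group 9 minus oxidation state 1 gives a d⁸ configuration.
With 4 monodentate ligands the coordination number is 4.
A 4d d⁸ ion has a large crystal-field splitting; square planar leaves the high-energy d_{x²−y²} orbital empty and maximises CFSE.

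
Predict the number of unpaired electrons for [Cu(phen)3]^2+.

1 unpaired electron

1,10-phenanthroline is neutral; balancing the +2 overall charge requires Cu(II).
Cu sits in group 11, so the d-electron count is 11 − 2 = 9.
Counting donor atoms: 3×1,10-phenanthroline (bidentate) → 6 donors. Coordination number = 6.
In an octahedral field the d⁹ configuration is t₂g⁶e_g³ (only one arrangement possible), giving 1 unpaired electron.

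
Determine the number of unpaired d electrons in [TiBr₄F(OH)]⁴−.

2

Summing ligand charges against the −4 overall charge gives an oxidation state of +2 for titanium.
Ti sits in group 4, so the d-electron count is 4 − 2 = 2.
In an octahedral field the d² configuration is t₂g²e_g⁰ (only one arrangement possible), giving 2 unpaired electrons.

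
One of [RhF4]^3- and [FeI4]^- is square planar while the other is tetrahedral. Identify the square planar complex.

For [RhF4]^3-: Each fluoride is −1; balancing the −3 overall charge requires Rh(I). Rh sits in group 9, so the d-electron count is 9 − 1 = 8. A 4d d⁸ ion has a large crystal-field splitting; square planar leaves the high-energy d_{x²−y²} orbital empty and maximises CFSE. → square planar.
For [FeI4]^-: Summing ligand charges against the −1 overall charge gives an oxidation state of +3 for iron. Iron is a group-8 element; Fe(III) is therefore d⁵. A high-spin d⁵ ion has zero CFSE in either geometry, so four ligands adopt the sterically favoured tetrahedral geometry. → tetrahedral.

[RhF4]^3-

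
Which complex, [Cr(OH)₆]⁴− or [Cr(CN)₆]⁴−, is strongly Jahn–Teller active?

[Cr(OH)₆]⁴−: Ligand charges: each hydroxide is −1. With an overall charge of −4 the chromium centre must be in the +2 oxidation state. Cr sits in group 6, so the d-electron count is 6 − 2 = 4. Hydroxide is a weak-field ligand for a first-row metal, so the complex is high-spin. The t₂g³e_g¹ (high-spin) configuration has an unevenly filled e_g set; the Jahn–Teller theorem predicts a tetragonal distortion (typically axial elongation) to lift the degeneracy.
[Cr(CN)₆]⁴−: Each cyanide is −1; balancing the −4 overall charge requires Cr(II). Group 6 minus oxidation state 2 gives a d⁴ configuration. Cyanide is a strong-field ligand (high in the spectrochemical series) for a first-row metal, so the complex is low-spin. The d⁴ configuration leaves the e_g set evenly filled (or empty) — no strong Jahn–Teller driving force.

[Cr(OH)₆]⁴−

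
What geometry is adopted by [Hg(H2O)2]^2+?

Summing ligand charges against the +2 overall charge gives an oxidation state of +2 for mercury.
Mercury is a group-12 element; Hg(II) is therefore d¹⁰.
Coordination number: 2.
A d¹⁰ ion with only two ligands adopts a linear arrangement (sp hybridisation; no CFSE preference).

linear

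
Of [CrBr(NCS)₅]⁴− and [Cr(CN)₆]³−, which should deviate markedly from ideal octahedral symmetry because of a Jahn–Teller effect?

[CrBr(NCS)₅]⁴−

[CrBr(NCS)₅]⁴−: Each bromide is −1; each isothiocyanate is −1; balancing the −4 overall charge requires Cr(II). Cr sits in group 6, so the d-electron count is 6 − 2 = 4. Bromide and isothiocyanate are weak-field ligands for a first-row metal, so the complex is high-spin. The t₂g³e_g¹ (high-spin) configuration has an unevenly filled e_g set; the Jahn–Teller theorem predicts a tetragonal distortion (typically axial elongation) to lift the degeneracy.
[Cr(CN)₆]³−: Summing ligand charges against the −3 overall charge gives an oxidation state of +3 for chromium. Chromium is a group-6 element; Cr(III) is therefore d³. The d³ configuration leaves the e_g set evenly filled (or empty) — no strong Jahn–Teller driving force.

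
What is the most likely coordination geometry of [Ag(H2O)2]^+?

linear

Ligand charges: water is neutral. With an overall charge of +1 the silver centre must be in the +1 oxidation state.
Silver is a group-11 element; Ag(I) is therefore d¹⁰.
Coordination number: 2.
A d¹⁰ ion with only two ligands adopts a linear arrangement (sp hybridisation; no CFSE preference).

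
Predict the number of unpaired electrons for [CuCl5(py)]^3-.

1 unpaired electron

Ligand charges: each chloride is −1; pyridine is neutral. With an overall charge of −3 the copper centre must be in the +2 oxidation state.
Copper is a group-11 element; Cu(II) is therefore d⁹.
In an octahedral field the d⁹ configuration is t₂g⁶e_g³ (only one arrangement possible), giving 1 unpaired electron.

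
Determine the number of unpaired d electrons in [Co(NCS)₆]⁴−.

3

Each isothiocyanate is −1; balancing the −4 overall charge requires Co(II).
Group 9 minus oxidation state 2 gives a d⁷ configuration.
The spin state decides the count: Isothiocyanate is a weak-field ligand for a first-row metal, so the complex is high-spin.
An octahedral high-spin d⁷ ion is t₂g⁵e_g², giving 3 unpaired electrons.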